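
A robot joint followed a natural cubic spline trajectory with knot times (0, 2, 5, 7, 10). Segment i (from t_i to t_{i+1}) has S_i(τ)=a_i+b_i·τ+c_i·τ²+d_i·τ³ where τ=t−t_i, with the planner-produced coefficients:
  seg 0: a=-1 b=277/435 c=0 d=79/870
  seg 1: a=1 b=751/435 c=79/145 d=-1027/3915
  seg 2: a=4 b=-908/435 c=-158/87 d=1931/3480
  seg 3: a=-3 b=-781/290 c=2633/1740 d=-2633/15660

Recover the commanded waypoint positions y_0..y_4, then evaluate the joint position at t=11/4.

y_0 = S_0(0) = a_0 = -1
y_1 = S_1(0) = a_1 = 1
y_2 = S_2(0) = a_2 = 4
y_3 = S_3(0) = a_3 = -3
y_4 = S_3(3) = -2
t_q=11/4 is in segment 1 (τ=3/4); S_1(τ)=797/320

y_0=-1 y_1=1 y_2=4 y_3=-3 y_4=-2
S(11/4) = 797/320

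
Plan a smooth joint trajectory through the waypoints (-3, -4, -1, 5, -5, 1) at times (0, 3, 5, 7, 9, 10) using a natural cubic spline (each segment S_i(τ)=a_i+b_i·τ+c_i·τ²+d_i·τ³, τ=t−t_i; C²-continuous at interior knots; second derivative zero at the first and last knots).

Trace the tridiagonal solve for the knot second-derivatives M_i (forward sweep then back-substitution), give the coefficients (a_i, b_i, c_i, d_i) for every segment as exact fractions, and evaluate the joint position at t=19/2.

Δ: Δ0=-1/3, Δ1=3/2, Δ2=3, Δ3=-5, Δ4=6
row 1: diag=10, rhs=11; c'=1/5, d'=11/10
row 2: denom=8−2·1/5=38/5; d'=(9−2·11/10)/(38/5)=17/19
row 3: denom=8−2·5/19=142/19; d'=(-48−2·17/19)/(142/19)=-473/71
row 4: denom=6−2·19/71=388/71; d'=(66−2·-473/71)/(388/71)=1408/97
back: M4=1408/97
back: M3=-473/71−19/71·1408/97=-1023/97
back: M2=17/19−5/19·-1023/97=356/97
back: M1=11/10−1/5·356/97=71/194
M: M0=0, M1=71/194, M2=356/97, M3=-1023/97, M4=1408/97, M5=0
seg 0: a=-3, c=M0/2=0, d=(M1−M0)/(6·3)=71/3492, b=Δ0−h0·(2M0+M1)/6=-601/1164
seg 1: a=-4, c=M1/2=71/388, d=(M2−M1)/(6·2)=641/2328, b=Δ1−h1·(2M1+M2)/6=19/582
seg 2: a=-1, c=M2/2=178/97, d=(M3−M2)/(6·2)=-1379/1164, b=Δ2−h2·(2M2+M3)/6=1184/291
seg 3: a=5, c=M3/2=-1023/194, d=(M4−M3)/(6·2)=2431/1164, b=Δ3−h3·(2M3+M4)/6=-817/291
seg 4: a=-5, c=M4/2=704/97, d=(M5−M4)/(6·1)=-704/291, b=Δ4−h4·(2M4+M5)/6=338/291
t_q=19/2 → seg 4, τ=1/2; S=-5+338/291·τ+704/97·τ²+-704/291·τ³=-282/97

  seg 0: a=-3 b=-601/1164 c=0 d=71/3492
  seg 1: a=-4 b=19/582 c=71/388 d=641/2328
  seg 2: a=-1 b=1184/291 c=178/97 d=-1379/1164
  seg 3: a=5 b=-817/291 c=-1023/194 d=2431/1164
  seg 4: a=-5 b=338/291 c=704/97 d=-704/291
S(19/2) = -282/97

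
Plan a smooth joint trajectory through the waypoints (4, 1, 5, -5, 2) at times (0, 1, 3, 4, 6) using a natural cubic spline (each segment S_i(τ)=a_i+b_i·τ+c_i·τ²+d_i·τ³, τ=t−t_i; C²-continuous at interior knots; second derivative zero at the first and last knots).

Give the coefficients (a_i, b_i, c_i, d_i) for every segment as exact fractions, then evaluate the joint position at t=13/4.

Δ: Δ0=-3, Δ1=2, Δ2=-10, Δ3=7/2
row 1: diag=6, rhs=30; c'=1/3, d'=5
row 2: denom=6−2·1/3=16/3; d'=(-72−2·5)/(16/3)=-123/8
row 3: denom=6−1·3/16=93/16; d'=(81−1·-123/8)/(93/16)=514/31
back: M3=514/31
back: M2=-123/8−3/16·514/31=-573/31
back: M1=5−1/3·-573/31=346/31
M: M0=0, M1=346/31, M2=-573/31, M3=514/31, M4=0
seg 0: a=4, c=M0/2=0, d=(M1−M0)/(6·1)=173/93, b=Δ0−h0·(2M0+M1)/6=-452/93
seg 1: a=1, c=M1/2=173/31, d=(M2−M1)/(6·2)=-919/372, b=Δ1−h1·(2M1+M2)/6=67/93
seg 2: a=5, c=M2/2=-573/62, d=(M3−M2)/(6·1)=1087/186, b=Δ2−h2·(2M2+M3)/6=-614/93
seg 3: a=-5, c=M3/2=257/31, d=(M4−M3)/(6·2)=-257/186, b=Δ3−h3·(2M3+M4)/6=-1405/186
t_q=13/4 → seg 2, τ=1/4; S=5+-614/93·τ+-573/62·τ²+1087/186·τ³=11361/3968

  seg 0: a=4 b=-452/93 c=0 d=173/93
  seg 1: a=1 b=67/93 c=173/31 d=-919/372
  seg 2: a=5 b=-614/93 c=-573/62 d=1087/186
  seg 3: a=-5 b=-1405/186 c=257/31 d=-257/186
S(13/4) = 11361/3968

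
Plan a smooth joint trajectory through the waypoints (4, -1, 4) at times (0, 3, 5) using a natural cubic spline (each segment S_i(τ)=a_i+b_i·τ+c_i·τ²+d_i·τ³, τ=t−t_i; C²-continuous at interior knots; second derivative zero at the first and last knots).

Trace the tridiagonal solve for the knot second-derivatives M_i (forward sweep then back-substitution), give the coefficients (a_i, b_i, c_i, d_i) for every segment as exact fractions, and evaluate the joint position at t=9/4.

Δ: Δ0=-5/3, Δ1=5/2
row 1: diag=10, rhs=25; c'=1/5, d'=5/2
back: M1=5/2
M: M0=0, M1=5/2, M2=0
seg 0: a=4, c=M0/2=0, d=(M1−M0)/(6·3)=5/36, b=Δ0−h0·(2M0+M1)/6=-35/12
seg 1: a=-1, c=M1/2=5/4, d=(M2−M1)/(6·2)=-5/24, b=Δ1−h1·(2M1+M2)/6=5/6
t_q=9/4 → seg 0, τ=9/4; S=4+-35/12·τ+0·τ²+5/36·τ³=-251/256

  seg 0: a=4 b=-35/12 c=0 d=5/36
  seg 1: a=-1 b=5/6 c=5/4 d=-5/24
S(9/4) = -251/256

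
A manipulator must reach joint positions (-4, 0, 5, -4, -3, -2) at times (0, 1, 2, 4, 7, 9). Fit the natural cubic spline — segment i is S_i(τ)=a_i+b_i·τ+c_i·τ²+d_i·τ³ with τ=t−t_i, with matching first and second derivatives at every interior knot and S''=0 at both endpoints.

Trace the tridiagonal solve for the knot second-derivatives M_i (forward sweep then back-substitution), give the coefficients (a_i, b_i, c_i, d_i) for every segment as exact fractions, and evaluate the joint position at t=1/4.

Δ: Δ0=4, Δ1=5, Δ2=-9/2, Δ3=1/3, Δ4=1/2
row 1: diag=4, rhs=6; c'=1/4, d'=3/2
row 2: denom=6−1·1/4=23/4; d'=(-57−1·3/2)/(23/4)=-234/23
row 3: denom=10−2·8/23=214/23; d'=(29−2·-234/23)/(214/23)=1135/214
row 4: denom=10−3·69/214=1933/214; d'=(1−3·1135/214)/(1933/214)=-3191/1933
back: M4=-3191/1933
back: M3=1135/214−69/214·-3191/1933=11281/1933
back: M2=-234/23−8/23·11281/1933=-23590/1933
back: M1=3/2−1/4·-23590/1933=8797/1933
M: M0=0, M1=8797/1933, M2=-23590/1933, M3=11281/1933, M4=-3191/1933, M5=0
seg 0: a=-4, c=M0/2=0, d=(M1−M0)/(6·1)=8797/11598, b=Δ0−h0·(2M0+M1)/6=37595/11598
seg 1: a=0, c=M1/2=8797/3866, d=(M2−M1)/(6·1)=-32387/11598, b=Δ1−h1·(2M1+M2)/6=31993/5799
seg 2: a=5, c=M2/2=-11795/1933, d=(M3−M2)/(6·2)=34871/23196, b=Δ2−h2·(2M2+M3)/6=19607/11598
seg 3: a=-4, c=M3/2=11281/3866, d=(M4−M3)/(6·3)=-804/1933, b=Δ3−h3·(2M3+M4)/6=-54247/11598
seg 4: a=-3, c=M4/2=-3191/3866, d=(M5−M4)/(6·2)=3191/23196, b=Δ4−h4·(2M4+M5)/6=18563/11598
t_q=1/4 → seg 0, τ=1/4; S=-4+37595/11598·τ+0·τ²+8797/11598·τ³=-786257/247424

  seg 0: a=-4 b=37595/11598 c=0 d=8797/11598
  seg 1: a=0 b=31993/5799 c=8797/3866 d=-32387/11598
  seg 2: a=5 b=19607/11598 c=-11795/1933 d=34871/23196
  seg 3: a=-4 b=-54247/11598 c=11281/3866 d=-804/1933
  seg 4: a=-3 b=18563/11598 c=-3191/3866 d=3191/23196
S(1/4) = -786257/247424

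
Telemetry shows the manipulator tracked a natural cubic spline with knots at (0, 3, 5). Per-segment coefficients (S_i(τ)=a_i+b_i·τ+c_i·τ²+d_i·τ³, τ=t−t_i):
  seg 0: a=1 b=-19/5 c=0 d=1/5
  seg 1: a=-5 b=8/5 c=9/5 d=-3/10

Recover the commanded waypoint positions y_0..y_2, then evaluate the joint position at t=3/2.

y_0=1 y_1=-5 y_2=3
S(3/2) = -161/40

y_0 = S_0(0) = a_0 = 1
y_1 = S_1(0) = a_1 = -5
y_2 = S_1(2) = 3
t_q=3/2 is in segment 0 (τ=3/2); S_0(τ)=-161/40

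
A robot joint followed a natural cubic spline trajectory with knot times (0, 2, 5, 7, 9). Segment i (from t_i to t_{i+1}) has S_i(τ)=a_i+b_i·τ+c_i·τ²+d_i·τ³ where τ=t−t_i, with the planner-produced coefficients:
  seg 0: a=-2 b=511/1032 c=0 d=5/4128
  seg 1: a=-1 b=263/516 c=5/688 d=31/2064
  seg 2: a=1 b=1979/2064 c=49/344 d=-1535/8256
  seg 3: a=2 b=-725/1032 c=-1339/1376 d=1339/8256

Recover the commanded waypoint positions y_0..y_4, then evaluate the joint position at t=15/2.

y_0=-2 y_1=-1 y_2=1 y_3=2 y_4=-2
S(15/2) = 31389/22016

y_0 = S_0(0) = a_0 = -2
y_1 = S_1(0) = a_1 = -1
y_2 = S_2(0) = a_2 = 1
y_3 = S_3(0) = a_3 = 2
y_4 = S_3(2) = -2
t_q=15/2 is in segment 3 (τ=1/2); S_3(τ)=31389/22016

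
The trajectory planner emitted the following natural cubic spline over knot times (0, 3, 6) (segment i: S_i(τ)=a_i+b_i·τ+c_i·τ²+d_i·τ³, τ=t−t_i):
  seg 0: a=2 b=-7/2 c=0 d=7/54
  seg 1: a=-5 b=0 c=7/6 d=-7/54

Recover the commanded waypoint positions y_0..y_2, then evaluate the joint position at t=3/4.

y_0 = S_0(0) = a_0 = 2
y_1 = S_1(0) = a_1 = -5
y_2 = S_1(3) = 2
t_q=3/4 is in segment 0 (τ=3/4); S_0(τ)=-73/128

y_0=2 y_1=-5 y_2=2
S(3/4) = -73/128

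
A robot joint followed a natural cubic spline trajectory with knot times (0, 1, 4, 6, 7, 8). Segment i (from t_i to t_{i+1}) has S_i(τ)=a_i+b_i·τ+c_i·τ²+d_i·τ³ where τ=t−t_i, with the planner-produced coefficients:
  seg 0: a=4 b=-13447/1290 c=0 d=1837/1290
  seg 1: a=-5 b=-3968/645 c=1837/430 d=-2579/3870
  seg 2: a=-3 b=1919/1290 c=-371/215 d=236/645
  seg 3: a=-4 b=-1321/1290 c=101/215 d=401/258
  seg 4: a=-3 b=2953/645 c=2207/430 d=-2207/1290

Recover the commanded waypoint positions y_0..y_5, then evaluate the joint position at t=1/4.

y_0=4 y_1=-5 y_2=-3 y_3=-4 y_4=-3 y_5=5
S(1/4) = 7795/5504

y_0 = S_0(0) = a_0 = 4
y_1 = S_1(0) = a_1 = -5
y_2 = S_2(0) = a_2 = -3
y_3 = S_3(0) = a_3 = -4
y_4 = S_4(0) = a_4 = -3
y_5 = S_4(1) = 5
t_q=1/4 is in segment 0 (τ=1/4); S_0(τ)=7795/5504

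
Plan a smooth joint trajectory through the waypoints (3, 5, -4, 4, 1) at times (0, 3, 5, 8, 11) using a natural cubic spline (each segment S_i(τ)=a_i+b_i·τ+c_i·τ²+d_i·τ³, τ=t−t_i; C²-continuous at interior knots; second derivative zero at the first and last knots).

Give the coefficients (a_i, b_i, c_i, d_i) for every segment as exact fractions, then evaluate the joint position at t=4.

  seg 0: a=3 b=669/236 c=0 d=-1535/6372
  seg 1: a=5 b=-433/118 c=-1535/708 d=1241/1416
  seg 2: a=-4 b=-323/177 c=547/177 d=-94/177
  seg 3: a=4 b=421/177 c=-299/177 d=299/1593
S(4) = 55/1416

Δ: Δ0=2/3, Δ1=-9/2, Δ2=8/3, Δ3=-1
row 1: diag=10, rhs=-31; c'=1/5, d'=-31/10
row 2: denom=10−2·1/5=48/5; d'=(43−2·-31/10)/(48/5)=41/8
row 3: denom=12−3·5/16=177/16; d'=(-22−3·41/8)/(177/16)=-598/177
back: M3=-598/177
back: M2=41/8−5/16·-598/177=1094/177
back: M1=-31/10−1/5·1094/177=-1535/354
M: M0=0, M1=-1535/354, M2=1094/177, M3=-598/177, M4=0
seg 0: a=3, c=M0/2=0, d=(M1−M0)/(6·3)=-1535/6372, b=Δ0−h0·(2M0+M1)/6=669/236
seg 1: a=5, c=M1/2=-1535/708, d=(M2−M1)/(6·2)=1241/1416, b=Δ1−h1·(2M1+M2)/6=-433/118
seg 2: a=-4, c=M2/2=547/177, d=(M3−M2)/(6·3)=-94/177, b=Δ2−h2·(2M2+M3)/6=-323/177
seg 3: a=4, c=M3/2=-299/177, d=(M4−M3)/(6·3)=299/1593, b=Δ3−h3·(2M3+M4)/6=421/177
t_q=4 → seg 1, τ=1; S=5+-433/118·τ+-1535/708·τ²+1241/1416·τ³=55/1416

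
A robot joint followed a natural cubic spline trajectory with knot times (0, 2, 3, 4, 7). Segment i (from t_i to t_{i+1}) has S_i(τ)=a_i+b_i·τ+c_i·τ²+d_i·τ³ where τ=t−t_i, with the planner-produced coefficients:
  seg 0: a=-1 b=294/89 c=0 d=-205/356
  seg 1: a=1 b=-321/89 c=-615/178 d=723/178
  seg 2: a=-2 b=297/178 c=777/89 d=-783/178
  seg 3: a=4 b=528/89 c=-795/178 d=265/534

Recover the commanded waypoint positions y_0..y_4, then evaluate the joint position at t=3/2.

y_0 = S_0(0) = a_0 = -1
y_1 = S_1(0) = a_1 = 1
y_2 = S_2(0) = a_2 = -2
y_3 = S_3(0) = a_3 = 4
y_4 = S_3(3) = -5
t_q=3/2 is in segment 0 (τ=3/2); S_0(τ)=5729/2848

y_0=-1 y_1=1 y_2=-2 y_3=4 y_4=-5
S(3/2) = 5729/2848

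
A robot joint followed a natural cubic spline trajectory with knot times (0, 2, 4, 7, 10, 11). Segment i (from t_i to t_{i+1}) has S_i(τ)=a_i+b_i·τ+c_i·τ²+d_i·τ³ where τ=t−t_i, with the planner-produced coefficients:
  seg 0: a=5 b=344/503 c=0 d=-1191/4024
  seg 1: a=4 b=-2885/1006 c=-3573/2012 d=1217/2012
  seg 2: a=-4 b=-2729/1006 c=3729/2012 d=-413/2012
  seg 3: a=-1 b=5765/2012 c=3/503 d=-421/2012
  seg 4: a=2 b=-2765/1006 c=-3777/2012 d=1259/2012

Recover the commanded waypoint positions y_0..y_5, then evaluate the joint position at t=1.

y_0 = S_0(0) = a_0 = 5
y_1 = S_1(0) = a_1 = 4
y_2 = S_2(0) = a_2 = -4
y_3 = S_3(0) = a_3 = -1
y_4 = S_4(0) = a_4 = 2
y_5 = S_4(1) = -2
t_q=1 is in segment 0 (τ=1); S_0(τ)=21681/4024

y_0=5 y_1=4 y_2=-4 y_3=-1 y_4=2 y_5=-2
S(1) = 21681/4024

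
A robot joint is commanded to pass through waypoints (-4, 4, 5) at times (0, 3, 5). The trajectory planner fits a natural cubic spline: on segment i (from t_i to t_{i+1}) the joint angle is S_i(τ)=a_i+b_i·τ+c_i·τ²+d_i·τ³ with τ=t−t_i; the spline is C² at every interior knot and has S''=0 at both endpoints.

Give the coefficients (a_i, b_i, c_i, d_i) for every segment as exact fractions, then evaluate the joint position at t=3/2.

Δ: Δ0=8/3, Δ1=1/2
row 1: diag=10, rhs=-13; c'=1/5, d'=-13/10
back: M1=-13/10
M: M0=0, M1=-13/10, M2=0
seg 0: a=-4, c=M0/2=0, d=(M1−M0)/(6·3)=-13/180, b=Δ0−h0·(2M0+M1)/6=199/60
seg 1: a=4, c=M1/2=-13/20, d=(M2−M1)/(6·2)=13/120, b=Δ1−h1·(2M1+M2)/6=41/30
t_q=3/2 → seg 0, τ=3/2; S=-4+199/60·τ+0·τ²+-13/180·τ³=117/160

  seg 0: a=-4 b=199/60 c=0 d=-13/180
  seg 1: a=4 b=41/30 c=-13/20 d=13/120
S(3/2) = 117/160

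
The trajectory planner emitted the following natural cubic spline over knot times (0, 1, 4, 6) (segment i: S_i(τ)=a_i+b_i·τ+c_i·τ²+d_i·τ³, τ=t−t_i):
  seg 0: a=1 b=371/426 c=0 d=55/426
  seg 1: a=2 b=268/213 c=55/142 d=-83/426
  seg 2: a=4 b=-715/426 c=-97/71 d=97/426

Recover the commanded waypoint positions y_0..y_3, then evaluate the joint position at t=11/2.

y_0=1 y_1=2 y_2=4 y_3=-3
S(11/2) = -935/1136

y_0 = S_0(0) = a_0 = 1
y_1 = S_1(0) = a_1 = 2
y_2 = S_2(0) = a_2 = 4
y_3 = S_2(2) = -3
t_q=11/2 is in segment 2 (τ=3/2); S_2(τ)=-935/1136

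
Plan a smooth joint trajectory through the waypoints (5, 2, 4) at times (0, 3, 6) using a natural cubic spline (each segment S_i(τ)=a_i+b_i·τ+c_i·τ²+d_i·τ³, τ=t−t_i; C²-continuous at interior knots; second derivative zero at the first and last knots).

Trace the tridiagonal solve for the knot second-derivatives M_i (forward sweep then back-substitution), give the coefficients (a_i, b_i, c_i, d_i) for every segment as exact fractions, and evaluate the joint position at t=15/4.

Δ: Δ0=-1, Δ1=2/3
row 1: diag=12, rhs=10; c'=1/4, d'=5/6
back: M1=5/6
M: M0=0, M1=5/6, M2=0
seg 0: a=5, c=M0/2=0, d=(M1−M0)/(6·3)=5/108, b=Δ0−h0·(2M0+M1)/6=-17/12
seg 1: a=2, c=M1/2=5/12, d=(M2−M1)/(6·3)=-5/108, b=Δ1−h1·(2M1+M2)/6=-1/6
t_q=15/4 → seg 1, τ=3/4; S=2+-1/6·τ+5/12·τ²+-5/108·τ³=535/256

  seg 0: a=5 b=-17/12 c=0 d=5/108
  seg 1: a=2 b=-1/6 c=5/12 d=-5/108
S(15/4) = 535/256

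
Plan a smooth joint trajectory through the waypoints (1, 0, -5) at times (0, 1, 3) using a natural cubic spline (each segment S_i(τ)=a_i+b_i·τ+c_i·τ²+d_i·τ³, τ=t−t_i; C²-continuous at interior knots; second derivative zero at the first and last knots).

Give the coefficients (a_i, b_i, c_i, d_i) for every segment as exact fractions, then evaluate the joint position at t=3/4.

Δ: Δ0=-1, Δ1=-5/2
row 1: diag=6, rhs=-9; c'=1/3, d'=-3/2
back: M1=-3/2
M: M0=0, M1=-3/2, M2=0
seg 0: a=1, c=M0/2=0, d=(M1−M0)/(6·1)=-1/4, b=Δ0−h0·(2M0+M1)/6=-3/4
seg 1: a=0, c=M1/2=-3/4, d=(M2−M1)/(6·2)=1/8, b=Δ1−h1·(2M1+M2)/6=-3/2
t_q=3/4 → seg 0, τ=3/4; S=1+-3/4·τ+0·τ²+-1/4·τ³=85/256

  seg 0: a=1 b=-3/4 c=0 d=-1/4
  seg 1: a=0 b=-3/2 c=-3/4 d=1/8
S(3/4) = 85/256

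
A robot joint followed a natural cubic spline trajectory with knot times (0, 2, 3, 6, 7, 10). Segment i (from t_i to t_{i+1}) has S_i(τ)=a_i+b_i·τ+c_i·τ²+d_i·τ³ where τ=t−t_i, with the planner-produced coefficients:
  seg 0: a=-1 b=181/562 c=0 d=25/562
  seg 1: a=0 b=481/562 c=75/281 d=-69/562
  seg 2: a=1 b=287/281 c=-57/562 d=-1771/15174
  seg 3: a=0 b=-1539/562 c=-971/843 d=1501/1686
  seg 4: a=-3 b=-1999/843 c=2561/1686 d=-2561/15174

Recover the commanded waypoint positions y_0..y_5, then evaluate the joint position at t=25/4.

y_0 = S_0(0) = a_0 = -1
y_1 = S_1(0) = a_1 = 0
y_2 = S_2(0) = a_2 = 1
y_3 = S_3(0) = a_3 = 0
y_4 = S_4(0) = a_4 = -3
y_5 = S_4(3) = -1
t_q=25/4 is in segment 3 (τ=1/4); S_3(τ)=-26713/35968

y_0=-1 y_1=0 y_2=1 y_3=0 y_4=-3 y_5=-1
S(25/4) = -26713/35968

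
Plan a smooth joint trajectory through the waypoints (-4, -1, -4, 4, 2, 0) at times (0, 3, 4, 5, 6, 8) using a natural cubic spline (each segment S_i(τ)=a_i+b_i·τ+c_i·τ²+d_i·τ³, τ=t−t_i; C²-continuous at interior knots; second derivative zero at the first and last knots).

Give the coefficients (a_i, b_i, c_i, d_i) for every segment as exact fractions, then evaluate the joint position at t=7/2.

  seg 0: a=-4 b=377/95 c=0 d=-94/285
  seg 1: a=-1 b=-469/95 c=-282/95 d=466/95
  seg 2: a=-4 b=73/19 c=1116/95 d=-721/95
  seg 3: a=4 b=434/95 c=-1047/95 d=423/95
  seg 4: a=2 b=-391/95 c=222/95 d=-37/95
S(7/2) = -1367/380

Δ: Δ0=1, Δ1=-3, Δ2=8, Δ3=-2, Δ4=-1
row 1: diag=8, rhs=-24; c'=1/8, d'=-3
row 2: denom=4−1·1/8=31/8; d'=(66−1·-3)/(31/8)=552/31
row 3: denom=4−1·8/31=116/31; d'=(-60−1·552/31)/(116/31)=-603/29
row 4: denom=6−1·31/116=665/116; d'=(6−1·-603/29)/(665/116)=444/95
back: M4=444/95
back: M3=-603/29−31/116·444/95=-2094/95
back: M2=552/31−8/31·-2094/95=2232/95
back: M1=-3−1/8·2232/95=-564/95
M: M0=0, M1=-564/95, M2=2232/95, M3=-2094/95, M4=444/95, M5=0
seg 0: a=-4, c=M0/2=0, d=(M1−M0)/(6·3)=-94/285, b=Δ0−h0·(2M0+M1)/6=377/95
seg 1: a=-1, c=M1/2=-282/95, d=(M2−M1)/(6·1)=466/95, b=Δ1−h1·(2M1+M2)/6=-469/95
seg 2: a=-4, c=M2/2=1116/95, d=(M3−M2)/(6·1)=-721/95, b=Δ2−h2·(2M2+M3)/6=73/19
seg 3: a=4, c=M3/2=-1047/95, d=(M4−M3)/(6·1)=423/95, b=Δ3−h3·(2M3+M4)/6=434/95
seg 4: a=2, c=M4/2=222/95, d=(M5−M4)/(6·2)=-37/95, b=Δ4−h4·(2M4+M5)/6=-391/95
t_q=7/2 → seg 1, τ=1/2; S=-1+-469/95·τ+-282/95·τ²+466/95·τ³=-1367/380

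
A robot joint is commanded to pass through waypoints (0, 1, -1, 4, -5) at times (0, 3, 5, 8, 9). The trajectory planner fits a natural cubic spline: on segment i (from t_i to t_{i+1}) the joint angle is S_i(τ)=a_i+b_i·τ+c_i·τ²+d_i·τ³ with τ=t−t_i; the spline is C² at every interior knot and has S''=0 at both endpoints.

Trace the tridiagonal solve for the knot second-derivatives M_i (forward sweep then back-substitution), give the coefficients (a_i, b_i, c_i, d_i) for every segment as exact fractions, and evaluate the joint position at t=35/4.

  seg 0: a=0 b=415/339 c=0 d=-302/3051
  seg 1: a=1 b=-491/339 c=-302/339 d=63/113
  seg 2: a=-1 b=569/339 c=832/339 d=-2500/3051
  seg 3: a=4 b=-1939/339 c=-556/113 d=556/339
S(35/4) = -4277/1808

Δ: Δ0=1/3, Δ1=-1, Δ2=5/3, Δ3=-9
row 1: diag=10, rhs=-8; c'=1/5, d'=-4/5
row 2: denom=10−2·1/5=48/5; d'=(16−2·-4/5)/(48/5)=11/6
row 3: denom=8−3·5/16=113/16; d'=(-64−3·11/6)/(113/16)=-1112/113
back: M3=-1112/113
back: M2=11/6−5/16·-1112/113=1664/339
back: M1=-4/5−1/5·1664/339=-604/339
M: M0=0, M1=-604/339, M2=1664/339, M3=-1112/113, M4=0
seg 0: a=0, c=M0/2=0, d=(M1−M0)/(6·3)=-302/3051, b=Δ0−h0·(2M0+M1)/6=415/339
seg 1: a=1, c=M1/2=-302/339, d=(M2−M1)/(6·2)=63/113, b=Δ1−h1·(2M1+M2)/6=-491/339
seg 2: a=-1, c=M2/2=832/339, d=(M3−M2)/(6·3)=-2500/3051, b=Δ2−h2·(2M2+M3)/6=569/339
seg 3: a=4, c=M3/2=-556/113, d=(M4−M3)/(6·1)=556/339, b=Δ3−h3·(2M3+M4)/6=-1939/339
t_q=35/4 → seg 3, τ=3/4; S=4+-1939/339·τ+-556/113·τ²+556/339·τ³=-4277/1808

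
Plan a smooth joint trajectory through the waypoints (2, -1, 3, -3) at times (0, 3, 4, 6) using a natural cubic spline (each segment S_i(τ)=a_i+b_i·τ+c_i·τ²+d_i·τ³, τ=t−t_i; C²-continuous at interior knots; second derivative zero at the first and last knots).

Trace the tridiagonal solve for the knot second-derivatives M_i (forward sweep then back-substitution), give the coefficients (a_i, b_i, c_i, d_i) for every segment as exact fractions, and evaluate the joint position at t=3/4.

Δ: Δ0=-1, Δ1=4, Δ2=-3
row 1: diag=8, rhs=30; c'=1/8, d'=15/4
row 2: denom=6−1·1/8=47/8; d'=(-42−1·15/4)/(47/8)=-366/47
back: M2=-366/47
back: M1=15/4−1/8·-366/47=222/47
M: M0=0, M1=222/47, M2=-366/47, M3=0
seg 0: a=2, c=M0/2=0, d=(M1−M0)/(6·3)=37/141, b=Δ0−h0·(2M0+M1)/6=-158/47
seg 1: a=-1, c=M1/2=111/47, d=(M2−M1)/(6·1)=-98/47, b=Δ1−h1·(2M1+M2)/6=175/47
seg 2: a=3, c=M2/2=-183/47, d=(M3−M2)/(6·2)=61/94, b=Δ2−h2·(2M2+M3)/6=103/47
t_q=3/4 → seg 0, τ=3/4; S=2+-158/47·τ+0·τ²+37/141·τ³=-1235/3008

  seg 0: a=2 b=-158/47 c=0 d=37/141
  seg 1: a=-1 b=175/47 c=111/47 d=-98/47
  seg 2: a=3 b=103/47 c=-183/47 d=61/94
S(3/4) = -1235/3008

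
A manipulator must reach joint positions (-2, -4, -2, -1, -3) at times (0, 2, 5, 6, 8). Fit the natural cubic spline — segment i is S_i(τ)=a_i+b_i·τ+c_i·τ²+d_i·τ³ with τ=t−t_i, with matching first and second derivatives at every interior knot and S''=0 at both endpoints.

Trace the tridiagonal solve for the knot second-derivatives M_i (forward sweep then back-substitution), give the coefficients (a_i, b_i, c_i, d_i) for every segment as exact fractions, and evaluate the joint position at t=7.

  seg 0: a=-2 b=-823/624 c=0 d=199/2496
  seg 1: a=-4 b=-113/312 c=199/416 d=-13/288
  seg 2: a=-2 b=1609/1248 c=15/208 d=-451/1248
  seg 3: a=-1 b=109/312 c=-421/416 d=421/2496
S(7) = -1243/832

Δ: Δ0=-1, Δ1=2/3, Δ2=1, Δ3=-1
row 1: diag=10, rhs=10; c'=3/10, d'=1
row 2: denom=8−3·3/10=71/10; d'=(2−3·1)/(71/10)=-10/71
row 3: denom=6−1·10/71=416/71; d'=(-12−1·-10/71)/(416/71)=-421/208
back: M3=-421/208
back: M2=-10/71−10/71·-421/208=15/104
back: M1=1−3/10·15/104=199/208
M: M0=0, M1=199/208, M2=15/104, M3=-421/208, M4=0
seg 0: a=-2, c=M0/2=0, d=(M1−M0)/(6·2)=199/2496, b=Δ0−h0·(2M0+M1)/6=-823/624
seg 1: a=-4, c=M1/2=199/416, d=(M2−M1)/(6·3)=-13/288, b=Δ1−h1·(2M1+M2)/6=-113/312
seg 2: a=-2, c=M2/2=15/208, d=(M3−M2)/(6·1)=-451/1248, b=Δ2−h2·(2M2+M3)/6=1609/1248
seg 3: a=-1, c=M3/2=-421/416, d=(M4−M3)/(6·2)=421/2496, b=Δ3−h3·(2M3+M4)/6=109/312
t_q=7 → seg 3, τ=1; S=-1+109/312·τ+-421/416·τ²+421/2496·τ³=-1243/832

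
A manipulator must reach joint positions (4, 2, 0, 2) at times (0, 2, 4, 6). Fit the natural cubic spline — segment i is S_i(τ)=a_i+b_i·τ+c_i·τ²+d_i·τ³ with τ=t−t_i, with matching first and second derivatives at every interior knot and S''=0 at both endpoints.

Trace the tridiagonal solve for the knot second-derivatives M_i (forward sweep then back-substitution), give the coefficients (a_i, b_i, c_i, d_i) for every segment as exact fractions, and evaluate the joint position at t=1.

Δ: Δ0=-1, Δ1=-1, Δ2=1
row 1: diag=8, rhs=0; c'=1/4, d'=0
row 2: denom=8−2·1/4=15/2; d'=(12−2·0)/(15/2)=8/5
back: M2=8/5
back: M1=0−1/4·8/5=-2/5
M: M0=0, M1=-2/5, M2=8/5, M3=0
seg 0: a=4, c=M0/2=0, d=(M1−M0)/(6·2)=-1/30, b=Δ0−h0·(2M0+M1)/6=-13/15
seg 1: a=2, c=M1/2=-1/5, d=(M2−M1)/(6·2)=1/6, b=Δ1−h1·(2M1+M2)/6=-19/15
seg 2: a=0, c=M2/2=4/5, d=(M3−M2)/(6·2)=-2/15, b=Δ2−h2·(2M2+M3)/6=-1/15
t_q=1 → seg 0, τ=1; S=4+-13/15·τ+0·τ²+-1/30·τ³=31/10

  seg 0: a=4 b=-13/15 c=0 d=-1/30
  seg 1: a=2 b=-19/15 c=-1/5 d=1/6
  seg 2: a=0 b=-1/15 c=4/5 d=-2/15
S(1) = 31/10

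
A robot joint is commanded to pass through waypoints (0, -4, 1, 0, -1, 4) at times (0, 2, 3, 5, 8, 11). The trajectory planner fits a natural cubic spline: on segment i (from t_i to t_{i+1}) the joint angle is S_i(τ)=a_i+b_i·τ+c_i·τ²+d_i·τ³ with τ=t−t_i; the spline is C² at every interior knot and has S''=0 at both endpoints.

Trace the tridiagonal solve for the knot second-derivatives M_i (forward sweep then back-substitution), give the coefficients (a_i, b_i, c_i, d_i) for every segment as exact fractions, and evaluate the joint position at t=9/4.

Δ: Δ0=-2, Δ1=5, Δ2=-1/2, Δ3=-1/3, Δ4=5/3
row 1: diag=6, rhs=42; c'=1/6, d'=7
row 2: denom=6−1·1/6=35/6; d'=(-33−1·7)/(35/6)=-48/7
row 3: denom=10−2·12/35=326/35; d'=(1−2·-48/7)/(326/35)=515/326
row 4: denom=12−3·105/326=3597/326; d'=(12−3·515/326)/(3597/326)=789/1199
back: M4=789/1199
back: M3=515/326−105/326·789/1199=1640/1199
back: M2=-48/7−12/35·1640/1199=-8784/1199
back: M1=7−1/6·-8784/1199=9857/1199
M: M0=0, M1=9857/1199, M2=-8784/1199, M3=1640/1199, M4=789/1199, M5=0
seg 0: a=0, c=M0/2=0, d=(M1−M0)/(6·2)=9857/14388, b=Δ0−h0·(2M0+M1)/6=-17051/3597
seg 1: a=-4, c=M1/2=9857/2398, d=(M2−M1)/(6·1)=-18641/7194, b=Δ1−h1·(2M1+M2)/6=12520/3597
seg 2: a=1, c=M2/2=-4392/1199, d=(M3−M2)/(6·2)=2606/3597, b=Δ2−h2·(2M2+M3)/6=2569/654
seg 3: a=0, c=M3/2=820/1199, d=(M4−M3)/(6·3)=-851/21582, b=Δ3−h3·(2M3+M4)/6=-14605/7194
seg 4: a=-1, c=M4/2=789/2398, d=(M5−M4)/(6·3)=-263/7194, b=Δ4−h4·(2M4+M5)/6=3628/3597
t_q=9/4 → seg 1, τ=1/4; S=-4+12520/3597·τ+9857/2398·τ²+-18641/7194·τ³=-447127/153472

  seg 0: a=0 b=-17051/3597 c=0 d=9857/14388
  seg 1: a=-4 b=12520/3597 c=9857/2398 d=-18641/7194
  seg 2: a=1 b=2569/654 c=-4392/1199 d=2606/3597
  seg 3: a=0 b=-14605/7194 c=820/1199 d=-851/21582
  seg 4: a=-1 b=3628/3597 c=789/2398 d=-263/7194
S(9/4) = -447127/153472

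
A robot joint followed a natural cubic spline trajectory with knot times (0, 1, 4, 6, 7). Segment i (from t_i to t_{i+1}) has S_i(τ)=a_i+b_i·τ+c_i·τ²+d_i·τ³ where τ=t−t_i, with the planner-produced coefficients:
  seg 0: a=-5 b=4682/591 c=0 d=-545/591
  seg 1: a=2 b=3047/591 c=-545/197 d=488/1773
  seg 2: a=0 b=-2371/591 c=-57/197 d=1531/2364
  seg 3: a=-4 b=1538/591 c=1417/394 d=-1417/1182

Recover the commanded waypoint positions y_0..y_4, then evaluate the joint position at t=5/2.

y_0=-5 y_1=2 y_2=0 y_3=-4 y_4=1
S(5/2) = 3497/788

y_0 = S_0(0) = a_0 = -5
y_1 = S_1(0) = a_1 = 2
y_2 = S_2(0) = a_2 = 0
y_3 = S_3(0) = a_3 = -4
y_4 = S_3(1) = 1
t_q=5/2 is in segment 1 (τ=3/2); S_1(τ)=3497/788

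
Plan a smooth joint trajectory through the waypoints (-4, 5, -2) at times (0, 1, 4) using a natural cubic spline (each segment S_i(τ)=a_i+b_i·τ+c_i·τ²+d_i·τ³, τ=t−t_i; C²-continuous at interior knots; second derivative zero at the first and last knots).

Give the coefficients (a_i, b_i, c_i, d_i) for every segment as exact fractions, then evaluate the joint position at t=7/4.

  seg 0: a=-4 b=125/12 c=0 d=-17/12
  seg 1: a=5 b=37/6 c=-17/4 d=17/36
S(7/4) = 1903/256

Δ: Δ0=9, Δ1=-7/3
row 1: diag=8, rhs=-68; c'=3/8, d'=-17/2
back: M1=-17/2
M: M0=0, M1=-17/2, M2=0
seg 0: a=-4, c=M0/2=0, d=(M1−M0)/(6·1)=-17/12, b=Δ0−h0·(2M0+M1)/6=125/12
seg 1: a=5, c=M1/2=-17/4, d=(M2−M1)/(6·3)=17/36, b=Δ1−h1·(2M1+M2)/6=37/6
t_q=7/4 → seg 1, τ=3/4; S=5+37/6·τ+-17/4·τ²+17/36·τ³=1903/256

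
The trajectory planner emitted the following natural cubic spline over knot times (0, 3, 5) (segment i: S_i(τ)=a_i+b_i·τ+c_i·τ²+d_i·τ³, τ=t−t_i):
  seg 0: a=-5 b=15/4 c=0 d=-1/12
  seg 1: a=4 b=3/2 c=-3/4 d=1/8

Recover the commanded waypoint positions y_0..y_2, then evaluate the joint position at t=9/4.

y_0=-5 y_1=4 y_2=5
S(9/4) = 637/256

y_0 = S_0(0) = a_0 = -5
y_1 = S_1(0) = a_1 = 4
y_2 = S_1(2) = 5
t_q=9/4 is in segment 0 (τ=9/4); S_0(τ)=637/256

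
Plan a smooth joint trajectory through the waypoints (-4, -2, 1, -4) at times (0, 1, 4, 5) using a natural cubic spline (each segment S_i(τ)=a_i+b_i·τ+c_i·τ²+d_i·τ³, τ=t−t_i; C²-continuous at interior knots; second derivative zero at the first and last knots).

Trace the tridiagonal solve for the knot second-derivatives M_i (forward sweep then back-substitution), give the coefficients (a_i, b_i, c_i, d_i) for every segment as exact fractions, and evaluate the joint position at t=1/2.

  seg 0: a=-4 b=20/11 c=0 d=2/11
  seg 1: a=-2 b=26/11 c=6/11 d=-1/3
  seg 2: a=1 b=-37/11 c=-27/11 d=9/11
S(1/2) = -135/44

Δ: Δ0=2, Δ1=1, Δ2=-5
row 1: diag=8, rhs=-6; c'=3/8, d'=-3/4
row 2: denom=8−3·3/8=55/8; d'=(-36−3·-3/4)/(55/8)=-54/11
back: M2=-54/11
back: M1=-3/4−3/8·-54/11=12/11
M: M0=0, M1=12/11, M2=-54/11, M3=0
seg 0: a=-4, c=M0/2=0, d=(M1−M0)/(6·1)=2/11, b=Δ0−h0·(2M0+M1)/6=20/11
seg 1: a=-2, c=M1/2=6/11, d=(M2−M1)/(6·3)=-1/3, b=Δ1−h1·(2M1+M2)/6=26/11
seg 2: a=1, c=M2/2=-27/11, d=(M3−M2)/(6·1)=9/11, b=Δ2−h2·(2M2+M3)/6=-37/11
t_q=1/2 → seg 0, τ=1/2; S=-4+20/11·τ+0·τ²+2/11·τ³=-135/44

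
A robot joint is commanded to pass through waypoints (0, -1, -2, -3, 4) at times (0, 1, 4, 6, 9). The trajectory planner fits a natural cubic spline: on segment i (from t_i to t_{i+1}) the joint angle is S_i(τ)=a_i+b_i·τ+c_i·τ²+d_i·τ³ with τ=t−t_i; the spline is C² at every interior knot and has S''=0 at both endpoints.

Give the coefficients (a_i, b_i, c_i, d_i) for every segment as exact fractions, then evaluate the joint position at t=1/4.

  seg 0: a=0 b=-382/339 c=0 d=43/339
  seg 1: a=-1 b=-253/339 c=43/113 d=-247/3051
  seg 2: a=-2 b=-220/339 c=-118/339 d=191/904
  seg 3: a=-3 b=335/678 c=1247/1356 d=-1247/12204
S(1/4) = -2023/7232

Δ: Δ0=-1, Δ1=-1/3, Δ2=-1/2, Δ3=7/3
row 1: diag=8, rhs=4; c'=3/8, d'=1/2
row 2: denom=10−3·3/8=71/8; d'=(-1−3·1/2)/(71/8)=-20/71
row 3: denom=10−2·16/71=678/71; d'=(17−2·-20/71)/(678/71)=1247/678
back: M3=1247/678
back: M2=-20/71−16/71·1247/678=-236/339
back: M1=1/2−3/8·-236/339=86/113
M: M0=0, M1=86/113, M2=-236/339, M3=1247/678, M4=0
seg 0: a=0, c=M0/2=0, d=(M1−M0)/(6·1)=43/339, b=Δ0−h0·(2M0+M1)/6=-382/339
seg 1: a=-1, c=M1/2=43/113, d=(M2−M1)/(6·3)=-247/3051, b=Δ1−h1·(2M1+M2)/6=-253/339
seg 2: a=-2, c=M2/2=-118/339, d=(M3−M2)/(6·2)=191/904, b=Δ2−h2·(2M2+M3)/6=-220/339
seg 3: a=-3, c=M3/2=1247/1356, d=(M4−M3)/(6·3)=-1247/12204, b=Δ3−h3·(2M3+M4)/6=335/678
t_q=1/4 → seg 0, τ=1/4; S=0+-382/339·τ+0·τ²+43/339·τ³=-2023/7232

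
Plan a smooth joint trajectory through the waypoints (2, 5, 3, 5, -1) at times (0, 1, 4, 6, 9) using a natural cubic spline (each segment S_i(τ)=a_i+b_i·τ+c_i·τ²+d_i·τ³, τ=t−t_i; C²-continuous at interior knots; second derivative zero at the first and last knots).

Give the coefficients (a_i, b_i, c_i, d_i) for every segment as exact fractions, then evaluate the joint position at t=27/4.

  seg 0: a=2 b=409/113 c=0 d=-70/113
  seg 1: a=5 b=199/113 c=-210/113 d=1067/3051
  seg 2: a=3 b=6/113 c=437/339 d=-553/1356
  seg 3: a=5 b=107/339 c=-785/678 d=785/6102
S(27/4) = 67109/14464

Δ: Δ0=3, Δ1=-2/3, Δ2=1, Δ3=-2
row 1: diag=8, rhs=-22; c'=3/8, d'=-11/4
row 2: denom=10−3·3/8=71/8; d'=(10−3·-11/4)/(71/8)=146/71
row 3: denom=10−2·16/71=678/71; d'=(-18−2·146/71)/(678/71)=-785/339
back: M3=-785/339
back: M2=146/71−16/71·-785/339=874/339
back: M1=-11/4−3/8·874/339=-420/113
M: M0=0, M1=-420/113, M2=874/339, M3=-785/339, M4=0
seg 0: a=2, c=M0/2=0, d=(M1−M0)/(6·1)=-70/113, b=Δ0−h0·(2M0+M1)/6=409/113
seg 1: a=5, c=M1/2=-210/113, d=(M2−M1)/(6·3)=1067/3051, b=Δ1−h1·(2M1+M2)/6=199/113
seg 2: a=3, c=M2/2=437/339, d=(M3−M2)/(6·2)=-553/1356, b=Δ2−h2·(2M2+M3)/6=6/113
seg 3: a=5, c=M3/2=-785/678, d=(M4−M3)/(6·3)=785/6102, b=Δ3−h3·(2M3+M4)/6=107/339
t_q=27/4 → seg 3, τ=3/4; S=5+107/339·τ+-785/678·τ²+785/6102·τ³=67109/14464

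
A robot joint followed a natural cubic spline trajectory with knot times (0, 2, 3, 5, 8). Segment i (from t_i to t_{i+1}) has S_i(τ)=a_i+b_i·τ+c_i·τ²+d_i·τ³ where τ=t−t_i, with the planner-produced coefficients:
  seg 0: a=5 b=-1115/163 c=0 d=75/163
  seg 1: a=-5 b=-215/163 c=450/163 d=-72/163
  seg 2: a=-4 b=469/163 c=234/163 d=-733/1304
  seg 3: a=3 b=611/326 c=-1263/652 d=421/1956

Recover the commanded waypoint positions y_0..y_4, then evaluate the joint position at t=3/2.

y_0=5 y_1=-5 y_2=-4 y_3=3 y_4=-3
S(3/2) = -4835/1304

y_0 = S_0(0) = a_0 = 5
y_1 = S_1(0) = a_1 = -5
y_2 = S_2(0) = a_2 = -4
y_3 = S_3(0) = a_3 = 3
y_4 = S_3(3) = -3
t_q=3/2 is in segment 0 (τ=3/2); S_0(τ)=-4835/1304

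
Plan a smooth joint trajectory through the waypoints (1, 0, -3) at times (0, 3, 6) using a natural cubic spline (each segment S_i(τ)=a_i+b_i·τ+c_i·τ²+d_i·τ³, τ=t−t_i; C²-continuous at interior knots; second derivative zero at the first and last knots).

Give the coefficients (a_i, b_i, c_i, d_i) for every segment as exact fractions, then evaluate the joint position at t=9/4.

Δ: Δ0=-1/3, Δ1=-1
row 1: diag=12, rhs=-4; c'=1/4, d'=-1/3
back: M1=-1/3
M: M0=0, M1=-1/3, M2=0
seg 0: a=1, c=M0/2=0, d=(M1−M0)/(6·3)=-1/54, b=Δ0−h0·(2M0+M1)/6=-1/6
seg 1: a=0, c=M1/2=-1/6, d=(M2−M1)/(6·3)=1/54, b=Δ1−h1·(2M1+M2)/6=-2/3
t_q=9/4 → seg 0, τ=9/4; S=1+-1/6·τ+0·τ²+-1/54·τ³=53/128

  seg 0: a=1 b=-1/6 c=0 d=-1/54
  seg 1: a=0 b=-2/3 c=-1/6 d=1/54
S(9/4) = 53/128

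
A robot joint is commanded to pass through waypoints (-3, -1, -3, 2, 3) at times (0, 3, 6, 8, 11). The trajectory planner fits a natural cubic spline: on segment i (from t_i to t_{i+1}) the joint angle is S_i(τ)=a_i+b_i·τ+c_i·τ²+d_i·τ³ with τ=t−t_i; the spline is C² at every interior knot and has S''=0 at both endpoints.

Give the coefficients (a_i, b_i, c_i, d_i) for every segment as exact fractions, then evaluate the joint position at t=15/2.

  seg 0: a=-3 b=4/3 c=0 d=-2/27
  seg 1: a=-1 b=-2/3 c=-2/3 d=2/9
  seg 2: a=-3 b=4/3 c=4/3 d=-3/8
  seg 3: a=2 b=13/6 c=-11/12 d=11/108
S(15/2) = 47/64

Δ: Δ0=2/3, Δ1=-2/3, Δ2=5/2, Δ3=1/3
row 1: diag=12, rhs=-8; c'=1/4, d'=-2/3
row 2: denom=10−3·1/4=37/4; d'=(19−3·-2/3)/(37/4)=84/37
row 3: denom=10−2·8/37=354/37; d'=(-13−2·84/37)/(354/37)=-11/6
back: M3=-11/6
back: M2=84/37−8/37·-11/6=8/3
back: M1=-2/3−1/4·8/3=-4/3
M: M0=0, M1=-4/3, M2=8/3, M3=-11/6, M4=0
seg 0: a=-3, c=M0/2=0, d=(M1−M0)/(6·3)=-2/27, b=Δ0−h0·(2M0+M1)/6=4/3
seg 1: a=-1, c=M1/2=-2/3, d=(M2−M1)/(6·3)=2/9, b=Δ1−h1·(2M1+M2)/6=-2/3
seg 2: a=-3, c=M2/2=4/3, d=(M3−M2)/(6·2)=-3/8, b=Δ2−h2·(2M2+M3)/6=4/3
seg 3: a=2, c=M3/2=-11/12, d=(M4−M3)/(6·3)=11/108, b=Δ3−h3·(2M3+M4)/6=13/6
t_q=15/2 → seg 2, τ=3/2; S=-3+4/3·τ+4/3·τ²+-3/8·τ³=47/64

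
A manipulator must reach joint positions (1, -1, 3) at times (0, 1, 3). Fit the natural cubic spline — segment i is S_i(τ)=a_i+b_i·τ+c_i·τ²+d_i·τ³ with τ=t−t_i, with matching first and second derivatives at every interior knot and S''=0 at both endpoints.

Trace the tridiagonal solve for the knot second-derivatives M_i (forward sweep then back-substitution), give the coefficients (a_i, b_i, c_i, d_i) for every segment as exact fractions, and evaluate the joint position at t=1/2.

  seg 0: a=1 b=-8/3 c=0 d=2/3
  seg 1: a=-1 b=-2/3 c=2 d=-1/3
S(1/2) = -1/4

Δ: Δ0=-2, Δ1=2
row 1: diag=6, rhs=24; c'=1/3, d'=4
back: M1=4
M: M0=0, M1=4, M2=0
seg 0: a=1, c=M0/2=0, d=(M1−M0)/(6·1)=2/3, b=Δ0−h0·(2M0+M1)/6=-8/3
seg 1: a=-1, c=M1/2=2, d=(M2−M1)/(6·2)=-1/3, b=Δ1−h1·(2M1+M2)/6=-2/3
t_q=1/2 → seg 0, τ=1/2; S=1+-8/3·τ+0·τ²+2/3·τ³=-1/4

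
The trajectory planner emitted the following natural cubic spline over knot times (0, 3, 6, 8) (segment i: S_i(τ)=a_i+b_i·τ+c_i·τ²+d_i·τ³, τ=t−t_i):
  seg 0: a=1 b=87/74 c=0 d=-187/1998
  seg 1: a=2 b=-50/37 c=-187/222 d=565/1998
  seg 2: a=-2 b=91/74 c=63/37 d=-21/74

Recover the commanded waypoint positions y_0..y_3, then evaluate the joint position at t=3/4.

y_0 = S_0(0) = a_0 = 1
y_1 = S_1(0) = a_1 = 2
y_2 = S_2(0) = a_2 = -2
y_3 = S_2(2) = 5
t_q=3/4 is in segment 0 (τ=3/4); S_0(τ)=8725/4736

y_0=1 y_1=2 y_2=-2 y_3=5
S(3/4) = 8725/4736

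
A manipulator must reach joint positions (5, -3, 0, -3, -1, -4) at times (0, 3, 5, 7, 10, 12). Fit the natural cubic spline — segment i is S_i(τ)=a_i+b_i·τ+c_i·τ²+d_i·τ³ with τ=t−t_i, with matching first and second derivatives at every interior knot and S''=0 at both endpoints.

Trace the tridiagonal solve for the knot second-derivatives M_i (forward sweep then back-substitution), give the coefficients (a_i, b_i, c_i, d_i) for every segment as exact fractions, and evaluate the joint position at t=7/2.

Δ: Δ0=-8/3, Δ1=3/2, Δ2=-3/2, Δ3=2/3, Δ4=-3/2
row 1: diag=10, rhs=25; c'=1/5, d'=5/2
row 2: denom=8−2·1/5=38/5; d'=(-18−2·5/2)/(38/5)=-115/38
row 3: denom=10−2·5/19=180/19; d'=(13−2·-115/38)/(180/19)=181/90
row 4: denom=10−3·19/60=181/20; d'=(-13−3·181/90)/(181/20)=-1142/543
back: M4=-1142/543
back: M3=181/90−19/60·-1142/543=4361/1629
back: M2=-115/38−5/19·4361/1629=-12155/3258
back: M1=5/2−1/5·-12155/3258=5288/1629
M: M0=0, M1=5288/1629, M2=-12155/3258, M3=4361/1629, M4=-1142/543, M5=0
seg 0: a=5, c=M0/2=0, d=(M1−M0)/(6·3)=2644/14661, b=Δ0−h0·(2M0+M1)/6=-6988/1629
seg 1: a=-3, c=M1/2=2644/1629, d=(M2−M1)/(6·2)=-7577/13032, b=Δ1−h1·(2M1+M2)/6=944/1629
seg 2: a=0, c=M2/2=-12155/6516, d=(M3−M2)/(6·2)=6959/13032, b=Δ2−h2·(2M2+M3)/6=103/1086
seg 3: a=-3, c=M3/2=4361/3258, d=(M4−M3)/(6·3)=-7787/29322, b=Δ3−h3·(2M3+M4)/6=-1562/1629
seg 4: a=-1, c=M4/2=-571/543, d=(M5−M4)/(6·2)=571/3258, b=Δ4−h4·(2M4+M5)/6=-319/3258
t_q=7/2 → seg 1, τ=1/2; S=-3+944/1629·τ+2644/1629·τ²+-7577/13032·τ³=-27537/11584

  seg 0: a=5 b=-6988/1629 c=0 d=2644/14661
  seg 1: a=-3 b=944/1629 c=2644/1629 d=-7577/13032
  seg 2: a=0 b=103/1086 c=-12155/6516 d=6959/13032
  seg 3: a=-3 b=-1562/1629 c=4361/3258 d=-7787/29322
  seg 4: a=-1 b=-319/3258 c=-571/543 d=571/3258
S(7/2) = -27537/11584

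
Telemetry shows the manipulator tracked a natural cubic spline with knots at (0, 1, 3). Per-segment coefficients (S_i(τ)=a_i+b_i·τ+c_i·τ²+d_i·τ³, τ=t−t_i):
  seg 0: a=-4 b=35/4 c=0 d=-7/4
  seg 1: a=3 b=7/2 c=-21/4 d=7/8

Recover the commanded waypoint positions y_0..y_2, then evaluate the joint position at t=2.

y_0=-4 y_1=3 y_2=-4
S(2) = 17/8

y_0 = S_0(0) = a_0 = -4
y_1 = S_1(0) = a_1 = 3
y_2 = S_1(2) = -4
t_q=2 is in segment 1 (τ=1); S_1(τ)=17/8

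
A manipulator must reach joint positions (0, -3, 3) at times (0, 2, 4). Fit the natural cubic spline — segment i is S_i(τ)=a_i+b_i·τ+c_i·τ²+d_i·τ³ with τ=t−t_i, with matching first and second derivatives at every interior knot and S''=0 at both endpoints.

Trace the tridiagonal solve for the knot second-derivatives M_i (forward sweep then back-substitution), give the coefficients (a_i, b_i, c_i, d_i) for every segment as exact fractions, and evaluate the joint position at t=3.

Δ: Δ0=-3/2, Δ1=3
row 1: diag=8, rhs=27; c'=1/4, d'=27/8
back: M1=27/8
M: M0=0, M1=27/8, M2=0
seg 0: a=0, c=M0/2=0, d=(M1−M0)/(6·2)=9/32, b=Δ0−h0·(2M0+M1)/6=-21/8
seg 1: a=-3, c=M1/2=27/16, d=(M2−M1)/(6·2)=-9/32, b=Δ1−h1·(2M1+M2)/6=3/4
t_q=3 → seg 1, τ=1; S=-3+3/4·τ+27/16·τ²+-9/32·τ³=-27/32

  seg 0: a=0 b=-21/8 c=0 d=9/32
  seg 1: a=-3 b=3/4 c=27/16 d=-9/32
S(3) = -27/32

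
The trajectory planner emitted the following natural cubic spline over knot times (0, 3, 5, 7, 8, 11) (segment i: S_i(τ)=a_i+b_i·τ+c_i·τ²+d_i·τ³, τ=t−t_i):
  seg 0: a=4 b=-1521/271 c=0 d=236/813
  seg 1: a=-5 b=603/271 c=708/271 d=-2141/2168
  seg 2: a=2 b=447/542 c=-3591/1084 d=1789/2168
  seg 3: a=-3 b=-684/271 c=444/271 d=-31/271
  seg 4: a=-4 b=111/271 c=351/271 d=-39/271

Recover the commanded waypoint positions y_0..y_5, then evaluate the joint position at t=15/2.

y_0=4 y_1=-5 y_2=2 y_3=-3 y_4=-4 y_5=5
S(15/2) = -8383/2168

y_0 = S_0(0) = a_0 = 4
y_1 = S_1(0) = a_1 = -5
y_2 = S_2(0) = a_2 = 2
y_3 = S_3(0) = a_3 = -3
y_4 = S_4(0) = a_4 = -4
y_5 = S_4(3) = 5
t_q=15/2 is in segment 3 (τ=1/2); S_3(τ)=-8383/2168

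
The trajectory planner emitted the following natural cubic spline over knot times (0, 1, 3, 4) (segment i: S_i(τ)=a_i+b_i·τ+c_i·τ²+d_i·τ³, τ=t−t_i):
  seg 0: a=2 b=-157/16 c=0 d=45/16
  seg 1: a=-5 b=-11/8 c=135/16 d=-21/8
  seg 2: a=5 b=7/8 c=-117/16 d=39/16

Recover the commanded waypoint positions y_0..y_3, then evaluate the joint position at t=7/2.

y_0 = S_0(0) = a_0 = 2
y_1 = S_1(0) = a_1 = -5
y_2 = S_2(0) = a_2 = 5
y_3 = S_2(1) = 1
t_q=7/2 is in segment 2 (τ=1/2); S_2(τ)=501/128

y_0=2 y_1=-5 y_2=5 y_3=1
S(7/2) = 501/128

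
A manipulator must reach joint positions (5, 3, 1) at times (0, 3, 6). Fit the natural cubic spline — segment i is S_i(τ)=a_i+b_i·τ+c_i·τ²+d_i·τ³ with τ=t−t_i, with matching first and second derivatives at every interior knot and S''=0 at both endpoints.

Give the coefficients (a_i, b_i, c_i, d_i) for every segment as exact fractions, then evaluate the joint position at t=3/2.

Δ: Δ0=-2/3, Δ1=-2/3
row 1: diag=12, rhs=0; c'=1/4, d'=0
back: M1=0
M: M0=0, M1=0, M2=0
seg 0: a=5, c=M0/2=0, d=(M1−M0)/(6·3)=0, b=Δ0−h0·(2M0+M1)/6=-2/3
seg 1: a=3, c=M1/2=0, d=(M2−M1)/(6·3)=0, b=Δ1−h1·(2M1+M2)/6=-2/3
t_q=3/2 → seg 0, τ=3/2; S=5+-2/3·τ+0·τ²+0·τ³=4

  seg 0: a=5 b=-2/3 c=0 d=0
  seg 1: a=3 b=-2/3 c=0 d=0
S(3/2) = 4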